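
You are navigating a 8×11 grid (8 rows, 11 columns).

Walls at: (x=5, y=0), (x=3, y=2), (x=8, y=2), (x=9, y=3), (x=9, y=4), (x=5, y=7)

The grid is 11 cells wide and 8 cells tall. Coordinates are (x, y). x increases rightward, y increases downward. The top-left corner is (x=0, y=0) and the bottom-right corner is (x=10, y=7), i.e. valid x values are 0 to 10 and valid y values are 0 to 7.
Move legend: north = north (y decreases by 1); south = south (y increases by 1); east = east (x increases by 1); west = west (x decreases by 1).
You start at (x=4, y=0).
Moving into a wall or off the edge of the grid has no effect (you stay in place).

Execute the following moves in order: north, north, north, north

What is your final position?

Start: (x=4, y=0)
  [×4]north (north): blocked, stay at (x=4, y=0)
Final: (x=4, y=0)

Answer: Final position: (x=4, y=0)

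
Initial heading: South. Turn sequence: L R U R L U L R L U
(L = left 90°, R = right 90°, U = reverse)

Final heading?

Answer: Final heading: West

Derivation:
Start: South
  L (left (90° counter-clockwise)) -> East
  R (right (90° clockwise)) -> South
  U (U-turn (180°)) -> North
  R (right (90° clockwise)) -> East
  L (left (90° counter-clockwise)) -> North
  U (U-turn (180°)) -> South
  L (left (90° counter-clockwise)) -> East
  R (right (90° clockwise)) -> South
  L (left (90° counter-clockwise)) -> East
  U (U-turn (180°)) -> West
Final: West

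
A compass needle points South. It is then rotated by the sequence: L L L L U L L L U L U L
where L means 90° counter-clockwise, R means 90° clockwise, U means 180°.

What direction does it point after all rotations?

Answer: Final heading: West

Derivation:
Start: South
  L (left (90° counter-clockwise)) -> East
  L (left (90° counter-clockwise)) -> North
  L (left (90° counter-clockwise)) -> West
  L (left (90° counter-clockwise)) -> South
  U (U-turn (180°)) -> North
  L (left (90° counter-clockwise)) -> West
  L (left (90° counter-clockwise)) -> South
  L (left (90° counter-clockwise)) -> East
  U (U-turn (180°)) -> West
  L (left (90° counter-clockwise)) -> South
  U (U-turn (180°)) -> North
  L (left (90° counter-clockwise)) -> West
Final: West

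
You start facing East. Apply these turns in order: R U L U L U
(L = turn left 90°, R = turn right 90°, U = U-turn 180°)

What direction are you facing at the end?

Answer: Final heading: South

Derivation:
Start: East
  R (right (90° clockwise)) -> South
  U (U-turn (180°)) -> North
  L (left (90° counter-clockwise)) -> West
  U (U-turn (180°)) -> East
  L (left (90° counter-clockwise)) -> North
  U (U-turn (180°)) -> South
Final: South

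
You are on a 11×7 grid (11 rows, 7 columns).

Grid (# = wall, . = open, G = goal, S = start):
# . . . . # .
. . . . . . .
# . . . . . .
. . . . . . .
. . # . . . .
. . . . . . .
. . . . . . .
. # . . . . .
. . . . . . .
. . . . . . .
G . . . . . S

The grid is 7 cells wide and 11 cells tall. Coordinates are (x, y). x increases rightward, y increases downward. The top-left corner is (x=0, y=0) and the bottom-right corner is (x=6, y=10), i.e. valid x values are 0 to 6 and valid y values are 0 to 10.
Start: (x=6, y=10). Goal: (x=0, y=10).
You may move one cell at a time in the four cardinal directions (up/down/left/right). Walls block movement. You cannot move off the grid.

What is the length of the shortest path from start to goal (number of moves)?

Answer: Shortest path length: 6

Derivation:
BFS from (x=6, y=10) until reaching (x=0, y=10):
  Distance 0: (x=6, y=10)
  Distance 1: (x=6, y=9), (x=5, y=10)
  Distance 2: (x=6, y=8), (x=5, y=9), (x=4, y=10)
  Distance 3: (x=6, y=7), (x=5, y=8), (x=4, y=9), (x=3, y=10)
  Distance 4: (x=6, y=6), (x=5, y=7), (x=4, y=8), (x=3, y=9), (x=2, y=10)
  Distance 5: (x=6, y=5), (x=5, y=6), (x=4, y=7), (x=3, y=8), (x=2, y=9), (x=1, y=10)
  Distance 6: (x=6, y=4), (x=5, y=5), (x=4, y=6), (x=3, y=7), (x=2, y=8), (x=1, y=9), (x=0, y=10)  <- goal reached here
One shortest path (6 moves): (x=6, y=10) -> (x=5, y=10) -> (x=4, y=10) -> (x=3, y=10) -> (x=2, y=10) -> (x=1, y=10) -> (x=0, y=10)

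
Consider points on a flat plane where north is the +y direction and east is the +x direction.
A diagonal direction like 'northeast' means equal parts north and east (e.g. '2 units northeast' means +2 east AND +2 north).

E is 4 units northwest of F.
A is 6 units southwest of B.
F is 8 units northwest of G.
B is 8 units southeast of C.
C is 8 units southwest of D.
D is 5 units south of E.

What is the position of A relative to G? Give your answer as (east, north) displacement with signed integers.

Answer: A is at (east=-18, north=-15) relative to G.

Derivation:
Place G at the origin (east=0, north=0).
  F is 8 units northwest of G: delta (east=-8, north=+8); F at (east=-8, north=8).
  E is 4 units northwest of F: delta (east=-4, north=+4); E at (east=-12, north=12).
  D is 5 units south of E: delta (east=+0, north=-5); D at (east=-12, north=7).
  C is 8 units southwest of D: delta (east=-8, north=-8); C at (east=-20, north=-1).
  B is 8 units southeast of C: delta (east=+8, north=-8); B at (east=-12, north=-9).
  A is 6 units southwest of B: delta (east=-6, north=-6); A at (east=-18, north=-15).
Therefore A relative to G: (east=-18, north=-15).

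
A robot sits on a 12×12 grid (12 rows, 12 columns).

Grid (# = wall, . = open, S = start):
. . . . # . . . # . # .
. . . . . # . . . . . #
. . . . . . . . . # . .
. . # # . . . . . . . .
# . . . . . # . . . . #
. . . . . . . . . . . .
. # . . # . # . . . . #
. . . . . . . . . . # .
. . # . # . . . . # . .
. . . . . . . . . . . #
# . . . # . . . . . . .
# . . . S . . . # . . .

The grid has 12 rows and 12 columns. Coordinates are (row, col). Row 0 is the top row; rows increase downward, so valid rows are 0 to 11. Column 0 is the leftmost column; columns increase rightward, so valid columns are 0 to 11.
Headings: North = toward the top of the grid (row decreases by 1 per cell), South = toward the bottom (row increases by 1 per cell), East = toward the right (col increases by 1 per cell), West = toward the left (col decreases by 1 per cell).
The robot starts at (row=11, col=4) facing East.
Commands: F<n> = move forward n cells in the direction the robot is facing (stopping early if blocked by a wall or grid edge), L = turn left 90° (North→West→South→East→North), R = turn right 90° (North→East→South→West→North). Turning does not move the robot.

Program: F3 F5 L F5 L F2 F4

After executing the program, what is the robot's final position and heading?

Start: (row=11, col=4), facing East
  F3: move forward 3, now at (row=11, col=7)
  F5: move forward 0/5 (blocked), now at (row=11, col=7)
  L: turn left, now facing North
  F5: move forward 5, now at (row=6, col=7)
  L: turn left, now facing West
  F2: move forward 0/2 (blocked), now at (row=6, col=7)
  F4: move forward 0/4 (blocked), now at (row=6, col=7)
Final: (row=6, col=7), facing West

Answer: Final position: (row=6, col=7), facing West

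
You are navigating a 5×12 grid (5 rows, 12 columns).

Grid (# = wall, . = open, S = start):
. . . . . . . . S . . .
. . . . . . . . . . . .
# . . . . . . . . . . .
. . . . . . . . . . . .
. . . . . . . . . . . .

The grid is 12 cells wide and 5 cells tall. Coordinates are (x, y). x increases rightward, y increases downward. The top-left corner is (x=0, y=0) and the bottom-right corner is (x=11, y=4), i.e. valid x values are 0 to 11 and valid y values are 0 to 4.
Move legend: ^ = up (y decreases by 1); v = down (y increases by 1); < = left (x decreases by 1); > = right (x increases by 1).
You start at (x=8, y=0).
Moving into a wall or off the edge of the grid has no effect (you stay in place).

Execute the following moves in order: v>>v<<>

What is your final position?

Start: (x=8, y=0)
  v (down): (x=8, y=0) -> (x=8, y=1)
  > (right): (x=8, y=1) -> (x=9, y=1)
  > (right): (x=9, y=1) -> (x=10, y=1)
  v (down): (x=10, y=1) -> (x=10, y=2)
  < (left): (x=10, y=2) -> (x=9, y=2)
  < (left): (x=9, y=2) -> (x=8, y=2)
  > (right): (x=8, y=2) -> (x=9, y=2)
Final: (x=9, y=2)

Answer: Final position: (x=9, y=2)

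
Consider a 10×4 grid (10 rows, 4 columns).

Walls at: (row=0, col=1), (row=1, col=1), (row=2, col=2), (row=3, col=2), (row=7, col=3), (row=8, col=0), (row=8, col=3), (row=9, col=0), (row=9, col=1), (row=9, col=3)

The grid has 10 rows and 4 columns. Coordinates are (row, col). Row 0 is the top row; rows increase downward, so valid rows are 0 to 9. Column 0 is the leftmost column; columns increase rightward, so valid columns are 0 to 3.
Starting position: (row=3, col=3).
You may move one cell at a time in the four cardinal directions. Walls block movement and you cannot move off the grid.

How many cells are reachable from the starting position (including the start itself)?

BFS flood-fill from (row=3, col=3):
  Distance 0: (row=3, col=3)
  Distance 1: (row=2, col=3), (row=4, col=3)
  Distance 2: (row=1, col=3), (row=4, col=2), (row=5, col=3)
  Distance 3: (row=0, col=3), (row=1, col=2), (row=4, col=1), (row=5, col=2), (row=6, col=3)
  Distance 4: (row=0, col=2), (row=3, col=1), (row=4, col=0), (row=5, col=1), (row=6, col=2)
  Distance 5: (row=2, col=1), (row=3, col=0), (row=5, col=0), (row=6, col=1), (row=7, col=2)
  Distance 6: (row=2, col=0), (row=6, col=0), (row=7, col=1), (row=8, col=2)
  Distance 7: (row=1, col=0), (row=7, col=0), (row=8, col=1), (row=9, col=2)
  Distance 8: (row=0, col=0)
Total reachable: 30 (grid has 30 open cells total)

Answer: Reachable cells: 30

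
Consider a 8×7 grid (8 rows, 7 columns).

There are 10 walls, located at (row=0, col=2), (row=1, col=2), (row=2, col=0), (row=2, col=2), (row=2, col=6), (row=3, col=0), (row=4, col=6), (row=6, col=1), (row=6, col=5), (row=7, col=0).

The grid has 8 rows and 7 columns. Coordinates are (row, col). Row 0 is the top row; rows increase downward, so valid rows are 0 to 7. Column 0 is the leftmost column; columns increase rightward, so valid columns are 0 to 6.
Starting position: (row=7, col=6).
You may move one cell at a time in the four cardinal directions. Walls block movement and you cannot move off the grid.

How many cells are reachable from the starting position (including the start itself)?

BFS flood-fill from (row=7, col=6):
  Distance 0: (row=7, col=6)
  Distance 1: (row=6, col=6), (row=7, col=5)
  Distance 2: (row=5, col=6), (row=7, col=4)
  Distance 3: (row=5, col=5), (row=6, col=4), (row=7, col=3)
  Distance 4: (row=4, col=5), (row=5, col=4), (row=6, col=3), (row=7, col=2)
  Distance 5: (row=3, col=5), (row=4, col=4), (row=5, col=3), (row=6, col=2), (row=7, col=1)
  Distance 6: (row=2, col=5), (row=3, col=4), (row=3, col=6), (row=4, col=3), (row=5, col=2)
  Distance 7: (row=1, col=5), (row=2, col=4), (row=3, col=3), (row=4, col=2), (row=5, col=1)
  Distance 8: (row=0, col=5), (row=1, col=4), (row=1, col=6), (row=2, col=3), (row=3, col=2), (row=4, col=1), (row=5, col=0)
  Distance 9: (row=0, col=4), (row=0, col=6), (row=1, col=3), (row=3, col=1), (row=4, col=0), (row=6, col=0)
  Distance 10: (row=0, col=3), (row=2, col=1)
  Distance 11: (row=1, col=1)
  Distance 12: (row=0, col=1), (row=1, col=0)
  Distance 13: (row=0, col=0)
Total reachable: 46 (grid has 46 open cells total)

Answer: Reachable cells: 46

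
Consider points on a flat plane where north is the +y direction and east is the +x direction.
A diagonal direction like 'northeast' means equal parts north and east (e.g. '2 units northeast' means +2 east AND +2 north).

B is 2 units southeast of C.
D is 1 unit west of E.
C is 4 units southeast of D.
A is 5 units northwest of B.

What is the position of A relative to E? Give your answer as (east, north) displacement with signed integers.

Answer: A is at (east=0, north=-1) relative to E.

Derivation:
Place E at the origin (east=0, north=0).
  D is 1 unit west of E: delta (east=-1, north=+0); D at (east=-1, north=0).
  C is 4 units southeast of D: delta (east=+4, north=-4); C at (east=3, north=-4).
  B is 2 units southeast of C: delta (east=+2, north=-2); B at (east=5, north=-6).
  A is 5 units northwest of B: delta (east=-5, north=+5); A at (east=0, north=-1).
Therefore A relative to E: (east=0, north=-1).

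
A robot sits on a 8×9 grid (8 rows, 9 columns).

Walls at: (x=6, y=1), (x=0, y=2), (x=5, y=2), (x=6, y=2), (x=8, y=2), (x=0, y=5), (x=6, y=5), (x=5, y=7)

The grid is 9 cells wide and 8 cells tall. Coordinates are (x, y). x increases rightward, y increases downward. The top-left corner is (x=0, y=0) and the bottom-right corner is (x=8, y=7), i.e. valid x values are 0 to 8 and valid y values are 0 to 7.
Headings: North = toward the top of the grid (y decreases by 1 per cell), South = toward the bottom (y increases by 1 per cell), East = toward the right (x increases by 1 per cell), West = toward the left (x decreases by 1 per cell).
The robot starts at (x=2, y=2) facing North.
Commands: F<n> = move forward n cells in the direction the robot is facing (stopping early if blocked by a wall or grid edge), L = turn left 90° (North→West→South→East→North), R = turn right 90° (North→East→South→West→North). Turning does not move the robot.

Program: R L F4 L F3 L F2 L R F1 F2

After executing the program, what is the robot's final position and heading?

Answer: Final position: (x=0, y=1), facing South

Derivation:
Start: (x=2, y=2), facing North
  R: turn right, now facing East
  L: turn left, now facing North
  F4: move forward 2/4 (blocked), now at (x=2, y=0)
  L: turn left, now facing West
  F3: move forward 2/3 (blocked), now at (x=0, y=0)
  L: turn left, now facing South
  F2: move forward 1/2 (blocked), now at (x=0, y=1)
  L: turn left, now facing East
  R: turn right, now facing South
  F1: move forward 0/1 (blocked), now at (x=0, y=1)
  F2: move forward 0/2 (blocked), now at (x=0, y=1)
Final: (x=0, y=1), facing South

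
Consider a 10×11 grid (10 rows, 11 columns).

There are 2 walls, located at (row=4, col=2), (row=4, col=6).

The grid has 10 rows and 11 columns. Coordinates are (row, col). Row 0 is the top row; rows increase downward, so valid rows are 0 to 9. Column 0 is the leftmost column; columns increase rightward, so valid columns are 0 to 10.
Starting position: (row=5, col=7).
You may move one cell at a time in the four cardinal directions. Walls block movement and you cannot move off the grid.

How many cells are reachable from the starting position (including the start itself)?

Answer: Reachable cells: 108

Derivation:
BFS flood-fill from (row=5, col=7):
  Distance 0: (row=5, col=7)
  Distance 1: (row=4, col=7), (row=5, col=6), (row=5, col=8), (row=6, col=7)
  Distance 2: (row=3, col=7), (row=4, col=8), (row=5, col=5), (row=5, col=9), (row=6, col=6), (row=6, col=8), (row=7, col=7)
  Distance 3: (row=2, col=7), (row=3, col=6), (row=3, col=8), (row=4, col=5), (row=4, col=9), (row=5, col=4), (row=5, col=10), (row=6, col=5), (row=6, col=9), (row=7, col=6), (row=7, col=8), (row=8, col=7)
  Distance 4: (row=1, col=7), (row=2, col=6), (row=2, col=8), (row=3, col=5), (row=3, col=9), (row=4, col=4), (row=4, col=10), (row=5, col=3), (row=6, col=4), (row=6, col=10), (row=7, col=5), (row=7, col=9), (row=8, col=6), (row=8, col=8), (row=9, col=7)
  Distance 5: (row=0, col=7), (row=1, col=6), (row=1, col=8), (row=2, col=5), (row=2, col=9), (row=3, col=4), (row=3, col=10), (row=4, col=3), (row=5, col=2), (row=6, col=3), (row=7, col=4), (row=7, col=10), (row=8, col=5), (row=8, col=9), (row=9, col=6), (row=9, col=8)
  Distance 6: (row=0, col=6), (row=0, col=8), (row=1, col=5), (row=1, col=9), (row=2, col=4), (row=2, col=10), (row=3, col=3), (row=5, col=1), (row=6, col=2), (row=7, col=3), (row=8, col=4), (row=8, col=10), (row=9, col=5), (row=9, col=9)
  Distance 7: (row=0, col=5), (row=0, col=9), (row=1, col=4), (row=1, col=10), (row=2, col=3), (row=3, col=2), (row=4, col=1), (row=5, col=0), (row=6, col=1), (row=7, col=2), (row=8, col=3), (row=9, col=4), (row=9, col=10)
  Distance 8: (row=0, col=4), (row=0, col=10), (row=1, col=3), (row=2, col=2), (row=3, col=1), (row=4, col=0), (row=6, col=0), (row=7, col=1), (row=8, col=2), (row=9, col=3)
  Distance 9: (row=0, col=3), (row=1, col=2), (row=2, col=1), (row=3, col=0), (row=7, col=0), (row=8, col=1), (row=9, col=2)
  Distance 10: (row=0, col=2), (row=1, col=1), (row=2, col=0), (row=8, col=0), (row=9, col=1)
  Distance 11: (row=0, col=1), (row=1, col=0), (row=9, col=0)
  Distance 12: (row=0, col=0)
Total reachable: 108 (grid has 108 open cells total)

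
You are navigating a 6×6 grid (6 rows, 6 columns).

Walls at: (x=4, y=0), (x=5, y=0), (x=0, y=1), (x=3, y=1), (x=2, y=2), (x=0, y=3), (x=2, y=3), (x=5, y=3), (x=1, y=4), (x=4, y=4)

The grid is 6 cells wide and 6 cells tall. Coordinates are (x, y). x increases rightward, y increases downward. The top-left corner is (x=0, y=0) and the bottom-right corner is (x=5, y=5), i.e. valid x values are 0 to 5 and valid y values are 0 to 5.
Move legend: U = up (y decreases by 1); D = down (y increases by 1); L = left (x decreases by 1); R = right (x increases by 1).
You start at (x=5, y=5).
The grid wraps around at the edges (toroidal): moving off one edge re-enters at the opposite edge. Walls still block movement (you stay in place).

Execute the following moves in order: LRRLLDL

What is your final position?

Start: (x=5, y=5)
  L (left): (x=5, y=5) -> (x=4, y=5)
  R (right): (x=4, y=5) -> (x=5, y=5)
  R (right): (x=5, y=5) -> (x=0, y=5)
  L (left): (x=0, y=5) -> (x=5, y=5)
  L (left): (x=5, y=5) -> (x=4, y=5)
  D (down): blocked, stay at (x=4, y=5)
  L (left): (x=4, y=5) -> (x=3, y=5)
Final: (x=3, y=5)

Answer: Final position: (x=3, y=5)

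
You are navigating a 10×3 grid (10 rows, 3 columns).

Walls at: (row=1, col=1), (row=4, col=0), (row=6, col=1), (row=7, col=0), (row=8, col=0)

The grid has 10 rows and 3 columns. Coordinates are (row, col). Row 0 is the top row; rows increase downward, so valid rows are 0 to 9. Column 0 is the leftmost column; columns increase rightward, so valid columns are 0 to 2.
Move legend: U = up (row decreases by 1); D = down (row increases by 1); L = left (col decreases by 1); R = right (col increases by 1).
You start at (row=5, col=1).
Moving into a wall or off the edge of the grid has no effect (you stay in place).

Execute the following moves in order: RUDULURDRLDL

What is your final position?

Answer: Final position: (row=5, col=0)

Derivation:
Start: (row=5, col=1)
  R (right): (row=5, col=1) -> (row=5, col=2)
  U (up): (row=5, col=2) -> (row=4, col=2)
  D (down): (row=4, col=2) -> (row=5, col=2)
  U (up): (row=5, col=2) -> (row=4, col=2)
  L (left): (row=4, col=2) -> (row=4, col=1)
  U (up): (row=4, col=1) -> (row=3, col=1)
  R (right): (row=3, col=1) -> (row=3, col=2)
  D (down): (row=3, col=2) -> (row=4, col=2)
  R (right): blocked, stay at (row=4, col=2)
  L (left): (row=4, col=2) -> (row=4, col=1)
  D (down): (row=4, col=1) -> (row=5, col=1)
  L (left): (row=5, col=1) -> (row=5, col=0)
Final: (row=5, col=0)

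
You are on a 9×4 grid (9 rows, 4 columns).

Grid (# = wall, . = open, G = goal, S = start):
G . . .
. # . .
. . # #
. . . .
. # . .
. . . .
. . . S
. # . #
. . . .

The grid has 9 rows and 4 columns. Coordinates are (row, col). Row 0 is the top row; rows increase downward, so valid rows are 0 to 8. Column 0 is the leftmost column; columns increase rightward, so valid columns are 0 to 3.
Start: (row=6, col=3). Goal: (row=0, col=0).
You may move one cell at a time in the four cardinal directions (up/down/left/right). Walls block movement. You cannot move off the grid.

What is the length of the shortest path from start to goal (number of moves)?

Answer: Shortest path length: 9

Derivation:
BFS from (row=6, col=3) until reaching (row=0, col=0):
  Distance 0: (row=6, col=3)
  Distance 1: (row=5, col=3), (row=6, col=2)
  Distance 2: (row=4, col=3), (row=5, col=2), (row=6, col=1), (row=7, col=2)
  Distance 3: (row=3, col=3), (row=4, col=2), (row=5, col=1), (row=6, col=0), (row=8, col=2)
  Distance 4: (row=3, col=2), (row=5, col=0), (row=7, col=0), (row=8, col=1), (row=8, col=3)
  Distance 5: (row=3, col=1), (row=4, col=0), (row=8, col=0)
  Distance 6: (row=2, col=1), (row=3, col=0)
  Distance 7: (row=2, col=0)
  Distance 8: (row=1, col=0)
  Distance 9: (row=0, col=0)  <- goal reached here
One shortest path (9 moves): (row=6, col=3) -> (row=6, col=2) -> (row=6, col=1) -> (row=6, col=0) -> (row=5, col=0) -> (row=4, col=0) -> (row=3, col=0) -> (row=2, col=0) -> (row=1, col=0) -> (row=0, col=0)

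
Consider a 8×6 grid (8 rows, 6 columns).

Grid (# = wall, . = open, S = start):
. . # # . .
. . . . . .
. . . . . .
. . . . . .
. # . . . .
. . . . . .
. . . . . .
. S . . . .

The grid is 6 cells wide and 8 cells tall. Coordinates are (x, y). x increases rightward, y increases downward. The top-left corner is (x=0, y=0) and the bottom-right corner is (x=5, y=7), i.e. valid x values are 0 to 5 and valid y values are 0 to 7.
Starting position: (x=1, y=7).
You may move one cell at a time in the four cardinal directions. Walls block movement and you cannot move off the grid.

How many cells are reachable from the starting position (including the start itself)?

Answer: Reachable cells: 45

Derivation:
BFS flood-fill from (x=1, y=7):
  Distance 0: (x=1, y=7)
  Distance 1: (x=1, y=6), (x=0, y=7), (x=2, y=7)
  Distance 2: (x=1, y=5), (x=0, y=6), (x=2, y=6), (x=3, y=7)
  Distance 3: (x=0, y=5), (x=2, y=5), (x=3, y=6), (x=4, y=7)
  Distance 4: (x=0, y=4), (x=2, y=4), (x=3, y=5), (x=4, y=6), (x=5, y=7)
  Distance 5: (x=0, y=3), (x=2, y=3), (x=3, y=4), (x=4, y=5), (x=5, y=6)
  Distance 6: (x=0, y=2), (x=2, y=2), (x=1, y=3), (x=3, y=3), (x=4, y=4), (x=5, y=5)
  Distance 7: (x=0, y=1), (x=2, y=1), (x=1, y=2), (x=3, y=2), (x=4, y=3), (x=5, y=4)
  Distance 8: (x=0, y=0), (x=1, y=1), (x=3, y=1), (x=4, y=2), (x=5, y=3)
  Distance 9: (x=1, y=0), (x=4, y=1), (x=5, y=2)
  Distance 10: (x=4, y=0), (x=5, y=1)
  Distance 11: (x=5, y=0)
Total reachable: 45 (grid has 45 open cells total)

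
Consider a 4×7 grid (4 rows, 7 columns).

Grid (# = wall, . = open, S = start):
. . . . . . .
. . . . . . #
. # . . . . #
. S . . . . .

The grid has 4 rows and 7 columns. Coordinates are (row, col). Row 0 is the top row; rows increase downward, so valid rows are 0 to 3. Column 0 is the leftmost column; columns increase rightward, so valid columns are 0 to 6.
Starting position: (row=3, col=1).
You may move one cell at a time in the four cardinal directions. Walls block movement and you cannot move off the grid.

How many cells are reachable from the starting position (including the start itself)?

Answer: Reachable cells: 25

Derivation:
BFS flood-fill from (row=3, col=1):
  Distance 0: (row=3, col=1)
  Distance 1: (row=3, col=0), (row=3, col=2)
  Distance 2: (row=2, col=0), (row=2, col=2), (row=3, col=3)
  Distance 3: (row=1, col=0), (row=1, col=2), (row=2, col=3), (row=3, col=4)
  Distance 4: (row=0, col=0), (row=0, col=2), (row=1, col=1), (row=1, col=3), (row=2, col=4), (row=3, col=5)
  Distance 5: (row=0, col=1), (row=0, col=3), (row=1, col=4), (row=2, col=5), (row=3, col=6)
  Distance 6: (row=0, col=4), (row=1, col=5)
  Distance 7: (row=0, col=5)
  Distance 8: (row=0, col=6)
Total reachable: 25 (grid has 25 open cells total)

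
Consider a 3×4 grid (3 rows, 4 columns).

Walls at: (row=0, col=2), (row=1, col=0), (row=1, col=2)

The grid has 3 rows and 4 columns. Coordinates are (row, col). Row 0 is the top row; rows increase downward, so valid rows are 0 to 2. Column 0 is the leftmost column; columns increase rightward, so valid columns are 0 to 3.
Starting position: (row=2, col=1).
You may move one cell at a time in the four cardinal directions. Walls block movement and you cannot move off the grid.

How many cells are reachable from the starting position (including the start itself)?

BFS flood-fill from (row=2, col=1):
  Distance 0: (row=2, col=1)
  Distance 1: (row=1, col=1), (row=2, col=0), (row=2, col=2)
  Distance 2: (row=0, col=1), (row=2, col=3)
  Distance 3: (row=0, col=0), (row=1, col=3)
  Distance 4: (row=0, col=3)
Total reachable: 9 (grid has 9 open cells total)

Answer: Reachable cells: 9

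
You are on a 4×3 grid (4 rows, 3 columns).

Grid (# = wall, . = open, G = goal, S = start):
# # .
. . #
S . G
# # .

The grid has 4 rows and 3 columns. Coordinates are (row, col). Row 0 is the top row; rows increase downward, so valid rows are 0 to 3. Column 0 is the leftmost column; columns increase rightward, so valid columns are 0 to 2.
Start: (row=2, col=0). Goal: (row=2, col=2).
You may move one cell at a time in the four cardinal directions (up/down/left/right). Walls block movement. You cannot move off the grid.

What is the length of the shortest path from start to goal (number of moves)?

Answer: Shortest path length: 2

Derivation:
BFS from (row=2, col=0) until reaching (row=2, col=2):
  Distance 0: (row=2, col=0)
  Distance 1: (row=1, col=0), (row=2, col=1)
  Distance 2: (row=1, col=1), (row=2, col=2)  <- goal reached here
One shortest path (2 moves): (row=2, col=0) -> (row=2, col=1) -> (row=2, col=2)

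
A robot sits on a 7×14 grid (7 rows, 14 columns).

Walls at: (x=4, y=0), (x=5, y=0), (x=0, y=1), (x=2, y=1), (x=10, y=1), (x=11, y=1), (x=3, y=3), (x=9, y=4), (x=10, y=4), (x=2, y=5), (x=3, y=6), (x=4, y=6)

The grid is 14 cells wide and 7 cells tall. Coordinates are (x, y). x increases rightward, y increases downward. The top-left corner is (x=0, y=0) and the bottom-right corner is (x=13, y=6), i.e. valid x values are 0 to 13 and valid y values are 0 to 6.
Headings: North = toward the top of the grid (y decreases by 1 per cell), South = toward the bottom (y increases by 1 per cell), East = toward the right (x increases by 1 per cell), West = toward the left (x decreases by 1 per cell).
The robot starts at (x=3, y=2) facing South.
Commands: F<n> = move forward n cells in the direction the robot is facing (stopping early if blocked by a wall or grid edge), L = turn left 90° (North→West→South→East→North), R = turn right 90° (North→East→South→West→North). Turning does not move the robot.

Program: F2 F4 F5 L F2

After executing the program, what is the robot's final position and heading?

Answer: Final position: (x=5, y=2), facing East

Derivation:
Start: (x=3, y=2), facing South
  F2: move forward 0/2 (blocked), now at (x=3, y=2)
  F4: move forward 0/4 (blocked), now at (x=3, y=2)
  F5: move forward 0/5 (blocked), now at (x=3, y=2)
  L: turn left, now facing East
  F2: move forward 2, now at (x=5, y=2)
Final: (x=5, y=2), facing East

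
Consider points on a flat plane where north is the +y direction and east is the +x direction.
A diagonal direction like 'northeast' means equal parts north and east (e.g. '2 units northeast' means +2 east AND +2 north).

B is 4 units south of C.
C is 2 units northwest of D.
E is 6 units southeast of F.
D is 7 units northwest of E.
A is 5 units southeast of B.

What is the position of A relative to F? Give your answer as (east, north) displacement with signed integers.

Answer: A is at (east=2, north=-6) relative to F.

Derivation:
Place F at the origin (east=0, north=0).
  E is 6 units southeast of F: delta (east=+6, north=-6); E at (east=6, north=-6).
  D is 7 units northwest of E: delta (east=-7, north=+7); D at (east=-1, north=1).
  C is 2 units northwest of D: delta (east=-2, north=+2); C at (east=-3, north=3).
  B is 4 units south of C: delta (east=+0, north=-4); B at (east=-3, north=-1).
  A is 5 units southeast of B: delta (east=+5, north=-5); A at (east=2, north=-6).
Therefore A relative to F: (east=2, north=-6).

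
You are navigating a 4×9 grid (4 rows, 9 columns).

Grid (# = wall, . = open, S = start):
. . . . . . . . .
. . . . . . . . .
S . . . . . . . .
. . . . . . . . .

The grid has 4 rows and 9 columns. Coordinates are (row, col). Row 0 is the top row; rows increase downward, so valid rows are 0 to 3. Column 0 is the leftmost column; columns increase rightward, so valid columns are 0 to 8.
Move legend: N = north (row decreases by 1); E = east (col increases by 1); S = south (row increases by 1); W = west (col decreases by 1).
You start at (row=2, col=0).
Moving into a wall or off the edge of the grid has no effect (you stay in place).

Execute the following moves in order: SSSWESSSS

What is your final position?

Start: (row=2, col=0)
  S (south): (row=2, col=0) -> (row=3, col=0)
  S (south): blocked, stay at (row=3, col=0)
  S (south): blocked, stay at (row=3, col=0)
  W (west): blocked, stay at (row=3, col=0)
  E (east): (row=3, col=0) -> (row=3, col=1)
  [×4]S (south): blocked, stay at (row=3, col=1)
Final: (row=3, col=1)

Answer: Final position: (row=3, col=1)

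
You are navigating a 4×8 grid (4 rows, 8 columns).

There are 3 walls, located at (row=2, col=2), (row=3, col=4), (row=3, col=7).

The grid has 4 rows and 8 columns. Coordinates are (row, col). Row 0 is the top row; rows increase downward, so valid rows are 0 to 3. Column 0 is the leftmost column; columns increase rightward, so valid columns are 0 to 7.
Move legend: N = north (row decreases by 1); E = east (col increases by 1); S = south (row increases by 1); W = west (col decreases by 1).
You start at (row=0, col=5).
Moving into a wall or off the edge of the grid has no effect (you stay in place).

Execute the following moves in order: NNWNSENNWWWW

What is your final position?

Answer: Final position: (row=0, col=1)

Derivation:
Start: (row=0, col=5)
  N (north): blocked, stay at (row=0, col=5)
  N (north): blocked, stay at (row=0, col=5)
  W (west): (row=0, col=5) -> (row=0, col=4)
  N (north): blocked, stay at (row=0, col=4)
  S (south): (row=0, col=4) -> (row=1, col=4)
  E (east): (row=1, col=4) -> (row=1, col=5)
  N (north): (row=1, col=5) -> (row=0, col=5)
  N (north): blocked, stay at (row=0, col=5)
  W (west): (row=0, col=5) -> (row=0, col=4)
  W (west): (row=0, col=4) -> (row=0, col=3)
  W (west): (row=0, col=3) -> (row=0, col=2)
  W (west): (row=0, col=2) -> (row=0, col=1)
Final: (row=0, col=1)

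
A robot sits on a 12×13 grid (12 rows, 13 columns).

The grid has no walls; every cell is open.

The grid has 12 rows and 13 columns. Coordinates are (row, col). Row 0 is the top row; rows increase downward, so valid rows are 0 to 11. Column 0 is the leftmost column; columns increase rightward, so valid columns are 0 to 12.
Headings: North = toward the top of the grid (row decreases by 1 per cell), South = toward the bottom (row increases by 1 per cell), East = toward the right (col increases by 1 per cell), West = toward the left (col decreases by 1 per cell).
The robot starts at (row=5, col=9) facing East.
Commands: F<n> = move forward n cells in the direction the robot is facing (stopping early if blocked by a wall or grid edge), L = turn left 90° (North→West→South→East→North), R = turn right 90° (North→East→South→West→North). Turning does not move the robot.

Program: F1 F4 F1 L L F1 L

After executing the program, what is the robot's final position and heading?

Answer: Final position: (row=5, col=11), facing South

Derivation:
Start: (row=5, col=9), facing East
  F1: move forward 1, now at (row=5, col=10)
  F4: move forward 2/4 (blocked), now at (row=5, col=12)
  F1: move forward 0/1 (blocked), now at (row=5, col=12)
  L: turn left, now facing North
  L: turn left, now facing West
  F1: move forward 1, now at (row=5, col=11)
  L: turn left, now facing South
Final: (row=5, col=11), facing South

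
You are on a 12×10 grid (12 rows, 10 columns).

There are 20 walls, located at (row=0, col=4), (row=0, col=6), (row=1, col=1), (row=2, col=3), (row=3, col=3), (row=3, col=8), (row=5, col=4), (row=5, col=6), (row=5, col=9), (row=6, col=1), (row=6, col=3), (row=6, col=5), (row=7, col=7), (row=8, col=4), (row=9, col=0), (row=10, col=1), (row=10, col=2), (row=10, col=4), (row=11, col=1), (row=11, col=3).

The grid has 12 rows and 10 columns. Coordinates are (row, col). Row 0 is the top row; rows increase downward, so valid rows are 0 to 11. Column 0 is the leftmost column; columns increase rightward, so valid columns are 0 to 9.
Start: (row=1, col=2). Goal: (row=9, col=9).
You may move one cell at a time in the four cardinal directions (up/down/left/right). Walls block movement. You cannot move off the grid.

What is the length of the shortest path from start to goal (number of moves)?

BFS from (row=1, col=2) until reaching (row=9, col=9):
  Distance 0: (row=1, col=2)
  Distance 1: (row=0, col=2), (row=1, col=3), (row=2, col=2)
  Distance 2: (row=0, col=1), (row=0, col=3), (row=1, col=4), (row=2, col=1), (row=3, col=2)
  Distance 3: (row=0, col=0), (row=1, col=5), (row=2, col=0), (row=2, col=4), (row=3, col=1), (row=4, col=2)
  Distance 4: (row=0, col=5), (row=1, col=0), (row=1, col=6), (row=2, col=5), (row=3, col=0), (row=3, col=4), (row=4, col=1), (row=4, col=3), (row=5, col=2)
  Distance 5: (row=1, col=7), (row=2, col=6), (row=3, col=5), (row=4, col=0), (row=4, col=4), (row=5, col=1), (row=5, col=3), (row=6, col=2)
  Distance 6: (row=0, col=7), (row=1, col=8), (row=2, col=7), (row=3, col=6), (row=4, col=5), (row=5, col=0), (row=7, col=2)
  Distance 7: (row=0, col=8), (row=1, col=9), (row=2, col=8), (row=3, col=7), (row=4, col=6), (row=5, col=5), (row=6, col=0), (row=7, col=1), (row=7, col=3), (row=8, col=2)
  Distance 8: (row=0, col=9), (row=2, col=9), (row=4, col=7), (row=7, col=0), (row=7, col=4), (row=8, col=1), (row=8, col=3), (row=9, col=2)
  Distance 9: (row=3, col=9), (row=4, col=8), (row=5, col=7), (row=6, col=4), (row=7, col=5), (row=8, col=0), (row=9, col=1), (row=9, col=3)
  Distance 10: (row=4, col=9), (row=5, col=8), (row=6, col=7), (row=7, col=6), (row=8, col=5), (row=9, col=4), (row=10, col=3)
  Distance 11: (row=6, col=6), (row=6, col=8), (row=8, col=6), (row=9, col=5)
  Distance 12: (row=6, col=9), (row=7, col=8), (row=8, col=7), (row=9, col=6), (row=10, col=5)
  Distance 13: (row=7, col=9), (row=8, col=8), (row=9, col=7), (row=10, col=6), (row=11, col=5)
  Distance 14: (row=8, col=9), (row=9, col=8), (row=10, col=7), (row=11, col=4), (row=11, col=6)
  Distance 15: (row=9, col=9), (row=10, col=8), (row=11, col=7)  <- goal reached here
One shortest path (15 moves): (row=1, col=2) -> (row=1, col=3) -> (row=1, col=4) -> (row=1, col=5) -> (row=1, col=6) -> (row=1, col=7) -> (row=2, col=7) -> (row=3, col=7) -> (row=4, col=7) -> (row=4, col=8) -> (row=5, col=8) -> (row=6, col=8) -> (row=6, col=9) -> (row=7, col=9) -> (row=8, col=9) -> (row=9, col=9)

Answer: Shortest path length: 15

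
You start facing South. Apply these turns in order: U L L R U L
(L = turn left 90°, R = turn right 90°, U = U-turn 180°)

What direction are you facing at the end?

Start: South
  U (U-turn (180°)) -> North
  L (left (90° counter-clockwise)) -> West
  L (left (90° counter-clockwise)) -> South
  R (right (90° clockwise)) -> West
  U (U-turn (180°)) -> East
  L (left (90° counter-clockwise)) -> North
Final: North

Answer: Final heading: North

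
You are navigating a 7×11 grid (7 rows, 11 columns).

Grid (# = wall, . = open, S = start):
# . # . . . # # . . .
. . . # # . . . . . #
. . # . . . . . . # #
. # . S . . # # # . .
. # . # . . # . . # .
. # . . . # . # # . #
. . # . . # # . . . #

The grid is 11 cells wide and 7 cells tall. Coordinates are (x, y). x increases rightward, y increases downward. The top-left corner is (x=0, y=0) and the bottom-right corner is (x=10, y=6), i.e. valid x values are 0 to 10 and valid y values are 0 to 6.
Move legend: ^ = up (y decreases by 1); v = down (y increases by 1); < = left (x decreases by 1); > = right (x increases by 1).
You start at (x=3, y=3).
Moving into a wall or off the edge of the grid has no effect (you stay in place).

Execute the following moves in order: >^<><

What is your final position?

Answer: Final position: (x=3, y=2)

Derivation:
Start: (x=3, y=3)
  > (right): (x=3, y=3) -> (x=4, y=3)
  ^ (up): (x=4, y=3) -> (x=4, y=2)
  < (left): (x=4, y=2) -> (x=3, y=2)
  > (right): (x=3, y=2) -> (x=4, y=2)
  < (left): (x=4, y=2) -> (x=3, y=2)
Final: (x=3, y=2)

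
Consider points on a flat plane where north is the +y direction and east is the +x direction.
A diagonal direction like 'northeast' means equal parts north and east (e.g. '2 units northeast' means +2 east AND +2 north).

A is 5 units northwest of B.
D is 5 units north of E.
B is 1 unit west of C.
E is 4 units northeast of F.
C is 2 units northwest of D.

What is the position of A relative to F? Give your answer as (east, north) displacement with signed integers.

Place F at the origin (east=0, north=0).
  E is 4 units northeast of F: delta (east=+4, north=+4); E at (east=4, north=4).
  D is 5 units north of E: delta (east=+0, north=+5); D at (east=4, north=9).
  C is 2 units northwest of D: delta (east=-2, north=+2); C at (east=2, north=11).
  B is 1 unit west of C: delta (east=-1, north=+0); B at (east=1, north=11).
  A is 5 units northwest of B: delta (east=-5, north=+5); A at (east=-4, north=16).
Therefore A relative to F: (east=-4, north=16).

Answer: A is at (east=-4, north=16) relative to F.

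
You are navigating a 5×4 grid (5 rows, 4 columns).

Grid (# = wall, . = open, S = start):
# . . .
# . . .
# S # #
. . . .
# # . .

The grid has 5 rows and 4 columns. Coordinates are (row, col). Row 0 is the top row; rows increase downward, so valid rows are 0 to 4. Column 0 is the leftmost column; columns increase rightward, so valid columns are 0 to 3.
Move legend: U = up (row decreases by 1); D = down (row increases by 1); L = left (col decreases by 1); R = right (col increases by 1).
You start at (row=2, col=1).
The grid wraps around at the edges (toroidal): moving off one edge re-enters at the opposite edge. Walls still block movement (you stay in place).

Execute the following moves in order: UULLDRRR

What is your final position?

Answer: Final position: (row=1, col=3)

Derivation:
Start: (row=2, col=1)
  U (up): (row=2, col=1) -> (row=1, col=1)
  U (up): (row=1, col=1) -> (row=0, col=1)
  L (left): blocked, stay at (row=0, col=1)
  L (left): blocked, stay at (row=0, col=1)
  D (down): (row=0, col=1) -> (row=1, col=1)
  R (right): (row=1, col=1) -> (row=1, col=2)
  R (right): (row=1, col=2) -> (row=1, col=3)
  R (right): blocked, stay at (row=1, col=3)
Final: (row=1, col=3)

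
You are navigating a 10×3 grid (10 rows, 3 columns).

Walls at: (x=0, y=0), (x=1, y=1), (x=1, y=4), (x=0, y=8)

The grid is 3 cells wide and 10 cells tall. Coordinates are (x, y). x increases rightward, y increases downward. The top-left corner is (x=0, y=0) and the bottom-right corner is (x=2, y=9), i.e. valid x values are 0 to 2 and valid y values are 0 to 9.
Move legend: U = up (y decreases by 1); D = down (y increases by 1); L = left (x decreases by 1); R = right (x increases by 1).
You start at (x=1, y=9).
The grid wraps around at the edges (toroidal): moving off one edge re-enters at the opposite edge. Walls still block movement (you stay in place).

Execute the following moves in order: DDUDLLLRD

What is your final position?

Answer: Final position: (x=2, y=1)

Derivation:
Start: (x=1, y=9)
  D (down): (x=1, y=9) -> (x=1, y=0)
  D (down): blocked, stay at (x=1, y=0)
  U (up): (x=1, y=0) -> (x=1, y=9)
  D (down): (x=1, y=9) -> (x=1, y=0)
  [×3]L (left): blocked, stay at (x=1, y=0)
  R (right): (x=1, y=0) -> (x=2, y=0)
  D (down): (x=2, y=0) -> (x=2, y=1)
Final: (x=2, y=1)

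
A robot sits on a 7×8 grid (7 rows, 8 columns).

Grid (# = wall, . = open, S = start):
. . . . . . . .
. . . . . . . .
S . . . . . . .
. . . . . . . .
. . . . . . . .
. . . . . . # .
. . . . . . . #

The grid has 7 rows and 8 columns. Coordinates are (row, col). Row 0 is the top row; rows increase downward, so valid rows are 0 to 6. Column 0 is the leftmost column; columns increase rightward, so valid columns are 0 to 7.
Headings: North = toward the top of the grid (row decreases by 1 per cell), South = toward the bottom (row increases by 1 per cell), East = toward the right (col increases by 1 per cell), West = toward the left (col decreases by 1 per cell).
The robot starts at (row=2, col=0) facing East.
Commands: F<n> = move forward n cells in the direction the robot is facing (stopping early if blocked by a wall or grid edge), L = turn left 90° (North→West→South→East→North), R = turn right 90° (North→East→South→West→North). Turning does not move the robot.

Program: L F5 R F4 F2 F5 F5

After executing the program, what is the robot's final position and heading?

Answer: Final position: (row=0, col=7), facing East

Derivation:
Start: (row=2, col=0), facing East
  L: turn left, now facing North
  F5: move forward 2/5 (blocked), now at (row=0, col=0)
  R: turn right, now facing East
  F4: move forward 4, now at (row=0, col=4)
  F2: move forward 2, now at (row=0, col=6)
  F5: move forward 1/5 (blocked), now at (row=0, col=7)
  F5: move forward 0/5 (blocked), now at (row=0, col=7)
Final: (row=0, col=7), facing East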